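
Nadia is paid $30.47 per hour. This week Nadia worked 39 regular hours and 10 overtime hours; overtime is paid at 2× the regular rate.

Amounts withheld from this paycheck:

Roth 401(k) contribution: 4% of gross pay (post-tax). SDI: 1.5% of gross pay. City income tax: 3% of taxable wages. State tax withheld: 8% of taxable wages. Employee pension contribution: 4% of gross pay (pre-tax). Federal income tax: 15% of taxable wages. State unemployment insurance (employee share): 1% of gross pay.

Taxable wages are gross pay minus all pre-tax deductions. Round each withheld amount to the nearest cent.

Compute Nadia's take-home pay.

$1160.25

Regular pay: 39 × $30.47 = $1188.33
Overtime pay: 10 × $30.47 × 2 = $609.40
Gross pay = $1188.33 + $609.40 = $1797.73
Employee pension contribution: $1797.73 × 0.04 = $71.91
Taxable wages = $1797.73 − $71.91 = $1725.82
City income tax: $1725.82 × 0.03 = $51.77
State tax withheld: $1725.82 × 0.08 = $138.07
Federal income tax: $1725.82 × 0.15 = $258.87
SDI: $1797.73 × 0.015 = $26.97
State unemployment insurance (employee share): $1797.73 × 0.01 = $17.98
Roth 401(k) contribution: $1797.73 × 0.04 = $71.91
Total deductions = $71.91 + $51.77 + $138.07 + $258.87 + $26.97 + $17.98 + $71.91 = $637.48
Net pay = $1797.73 − $637.48 = $1160.25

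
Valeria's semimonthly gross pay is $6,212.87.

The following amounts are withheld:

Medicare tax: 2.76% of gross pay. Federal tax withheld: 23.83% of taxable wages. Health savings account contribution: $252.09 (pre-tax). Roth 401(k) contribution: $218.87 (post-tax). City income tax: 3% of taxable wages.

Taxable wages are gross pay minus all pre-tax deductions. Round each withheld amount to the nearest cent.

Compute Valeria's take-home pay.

Health savings account contribution: $252.09
Taxable wages = $6,212.87 − $252.09 = $5,960.78
City income tax: $5,960.78 × 0.03 = $178.82
Federal tax withheld: $5,960.78 × 0.2383 = $1,420.45
Medicare tax: $6,212.87 × 0.0276 = $171.48
Roth 401(k) contribution: $218.87
Total deductions = $252.09 + $178.82 + $1,420.45 + $171.48 + $218.87 = $2,241.71
Net pay = $6,212.87 − $2,241.71 = $3,971.16

$3,971.16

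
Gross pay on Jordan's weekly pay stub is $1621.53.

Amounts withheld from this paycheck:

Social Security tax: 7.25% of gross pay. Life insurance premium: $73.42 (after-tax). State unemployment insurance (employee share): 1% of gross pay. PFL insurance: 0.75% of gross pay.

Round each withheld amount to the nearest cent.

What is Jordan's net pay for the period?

PFL insurance: $1621.53 × 0.0075 = $12.16
State unemployment insurance (employee share): $1621.53 × 0.01 = $16.22
Social Security tax: $1621.53 × 0.0725 = $117.56
Life insurance premium: $73.42
Total deductions = $12.16 + $16.22 + $117.56 + $73.42 = $219.36
Net pay = $1621.53 − $219.36 = $1402.17

$1402.17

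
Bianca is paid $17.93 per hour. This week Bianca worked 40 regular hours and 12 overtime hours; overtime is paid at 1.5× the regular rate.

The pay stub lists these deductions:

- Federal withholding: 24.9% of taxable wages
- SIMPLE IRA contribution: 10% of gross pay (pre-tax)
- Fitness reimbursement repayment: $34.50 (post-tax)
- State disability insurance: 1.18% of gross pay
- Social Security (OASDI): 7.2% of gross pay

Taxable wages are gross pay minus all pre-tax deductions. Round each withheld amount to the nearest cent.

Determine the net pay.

$581.25

Regular pay: 40 × $17.93 = $717.20
Overtime pay: 12 × $17.93 × 1.5 = $322.74
Gross pay = $717.20 + $322.74 = $1,039.94
SIMPLE IRA contribution: $1,039.94 × 0.1 = $103.99
Taxable wages = $1,039.94 − $103.99 = $935.95
Federal withholding: $935.95 × 0.249 = $233.05
State disability insurance: $1,039.94 × 0.0118 = $12.27
Social Security (OASDI): $1,039.94 × 0.072 = $74.88
Fitness reimbursement repayment: $34.50
Total deductions = $103.99 + $233.05 + $12.27 + $74.88 + $34.50 = $458.69
Net pay = $1,039.94 − $458.69 = $581.25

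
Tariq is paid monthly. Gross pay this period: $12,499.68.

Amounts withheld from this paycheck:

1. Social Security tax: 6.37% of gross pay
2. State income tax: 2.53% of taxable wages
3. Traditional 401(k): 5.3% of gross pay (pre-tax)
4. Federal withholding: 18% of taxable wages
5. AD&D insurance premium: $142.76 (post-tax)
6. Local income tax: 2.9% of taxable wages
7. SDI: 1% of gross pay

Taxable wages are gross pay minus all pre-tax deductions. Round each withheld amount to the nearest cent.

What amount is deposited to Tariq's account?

$7,999.75

Traditional 401(k): $12,499.68 × 0.053 = $662.48
Taxable wages = $12,499.68 − $662.48 = $11,837.20
State income tax: $11,837.20 × 0.0253 = $299.48
Local income tax: $11,837.20 × 0.029 = $343.28
Federal withholding: $11,837.20 × 0.18 = $2,130.70
SDI: $12,499.68 × 0.01 = $125.00
Social Security tax: $12,499.68 × 0.0637 = $796.23
AD&D insurance premium: $142.76
Total deductions = $662.48 + $299.48 + $343.28 + $2,130.70 + $125.00 + $796.23 + $142.76 = $4,499.93
Net pay = $12,499.68 − $4,499.93 = $7,999.75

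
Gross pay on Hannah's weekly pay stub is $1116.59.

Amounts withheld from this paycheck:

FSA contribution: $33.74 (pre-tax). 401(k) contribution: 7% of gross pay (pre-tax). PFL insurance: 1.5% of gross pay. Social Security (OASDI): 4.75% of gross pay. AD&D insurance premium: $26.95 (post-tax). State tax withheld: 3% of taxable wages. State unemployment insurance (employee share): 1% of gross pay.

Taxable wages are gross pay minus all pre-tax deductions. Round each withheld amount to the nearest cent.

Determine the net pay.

$866.64

FSA contribution: $33.74
401(k) contribution: $1116.59 × 0.07 = $78.16
Pre-tax total = $33.74 + $78.16 = $111.90
Taxable wages = $1116.59 − $111.90 = $1004.69
State tax withheld: $1004.69 × 0.03 = $30.14
State unemployment insurance (employee share): $1116.59 × 0.01 = $11.17
PFL insurance: $1116.59 × 0.015 = $16.75
Social Security (OASDI): $1116.59 × 0.0475 = $53.04
AD&D insurance premium: $26.95
Total deductions = $33.74 + $78.16 + $30.14 + $11.17 + $16.75 + $53.04 + $26.95 = $249.95
Net pay = $1116.59 − $249.95 = $866.64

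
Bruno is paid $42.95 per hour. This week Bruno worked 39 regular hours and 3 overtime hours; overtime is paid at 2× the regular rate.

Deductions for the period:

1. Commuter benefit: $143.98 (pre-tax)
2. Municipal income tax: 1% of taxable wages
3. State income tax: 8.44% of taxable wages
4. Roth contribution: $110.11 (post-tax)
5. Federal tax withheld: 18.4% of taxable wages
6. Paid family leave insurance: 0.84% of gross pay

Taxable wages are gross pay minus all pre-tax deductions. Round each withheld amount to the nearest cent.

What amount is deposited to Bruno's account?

Regular pay: 39 × $42.95 = $1,675.05
Overtime pay: 3 × $42.95 × 2 = $257.70
Gross pay = $1,675.05 + $257.70 = $1,932.75
Commuter benefit: $143.98
Taxable wages = $1,932.75 − $143.98 = $1,788.77
Federal tax withheld: $1,788.77 × 0.184 = $329.13
State income tax: $1,788.77 × 0.0844 = $150.97
Municipal income tax: $1,788.77 × 0.01 = $17.89
Paid family leave insurance: $1,932.75 × 0.0084 = $16.24
Roth contribution: $110.11
Total deductions = $143.98 + $329.13 + $150.97 + $17.89 + $16.24 + $110.11 = $768.32
Net pay = $1,932.75 − $768.32 = $1,164.43

$1,164.43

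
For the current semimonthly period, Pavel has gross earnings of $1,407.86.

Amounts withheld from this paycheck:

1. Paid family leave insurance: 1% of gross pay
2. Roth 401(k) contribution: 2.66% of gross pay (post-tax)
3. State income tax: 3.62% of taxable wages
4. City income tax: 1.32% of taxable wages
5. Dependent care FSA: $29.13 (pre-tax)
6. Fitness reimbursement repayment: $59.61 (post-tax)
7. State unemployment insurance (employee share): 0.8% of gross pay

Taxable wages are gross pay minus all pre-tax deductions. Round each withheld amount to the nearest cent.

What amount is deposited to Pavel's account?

$1,188.22

Dependent care FSA: $29.13
Taxable wages = $1,407.86 − $29.13 = $1,378.73
State income tax: $1,378.73 × 0.0362 = $49.91
City income tax: $1,378.73 × 0.0132 = $18.20
State unemployment insurance (employee share): $1,407.86 × 0.008 = $11.26
Paid family leave insurance: $1,407.86 × 0.01 = $14.08
Roth 401(k) contribution: $1,407.86 × 0.0266 = $37.45
Fitness reimbursement repayment: $59.61
Total deductions = $29.13 + $49.91 + $18.20 + $11.26 + $14.08 + $37.45 + $59.61 = $219.64
Net pay = $1,407.86 − $219.64 = $1,188.22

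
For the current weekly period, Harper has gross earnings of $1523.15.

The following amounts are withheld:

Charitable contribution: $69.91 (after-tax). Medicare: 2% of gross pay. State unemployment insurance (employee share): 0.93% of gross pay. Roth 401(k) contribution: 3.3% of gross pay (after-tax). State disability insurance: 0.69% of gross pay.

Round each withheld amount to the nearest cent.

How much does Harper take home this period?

$1347.84

State disability insurance: $1523.15 × 0.0069 = $10.51
Medicare: $1523.15 × 0.02 = $30.46
State unemployment insurance (employee share): $1523.15 × 0.0093 = $14.17
Charitable contribution: $69.91
Roth 401(k) contribution: $1523.15 × 0.033 = $50.26
Total deductions = $10.51 + $30.46 + $14.17 + $69.91 + $50.26 = $175.31
Net pay = $1523.15 − $175.31 = $1347.84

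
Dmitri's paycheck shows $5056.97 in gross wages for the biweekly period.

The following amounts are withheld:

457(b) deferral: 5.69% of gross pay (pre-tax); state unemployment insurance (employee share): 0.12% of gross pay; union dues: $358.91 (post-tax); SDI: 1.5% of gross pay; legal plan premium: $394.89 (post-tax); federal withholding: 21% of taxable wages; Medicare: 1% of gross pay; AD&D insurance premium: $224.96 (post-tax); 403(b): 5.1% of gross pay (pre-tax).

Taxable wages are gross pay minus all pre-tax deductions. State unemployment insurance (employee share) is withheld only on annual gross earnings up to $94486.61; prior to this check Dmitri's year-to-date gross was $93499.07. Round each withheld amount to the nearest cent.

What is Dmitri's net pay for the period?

403(b): $5056.97 × 0.051 = $257.91
457(b) deferral: $5056.97 × 0.0569 = $287.74
Pre-tax total = $257.91 + $287.74 = $545.65
Taxable wages = $5056.97 − $545.65 = $4511.32
Federal withholding: $4511.32 × 0.21 = $947.38
Medicare: $5056.97 × 0.01 = $50.57
State unemployment insurance (employee share): only $94486.61 − $93499.07 = $987.54 of this check is subject → $987.54 × 0.0012 = $1.19
SDI: $5056.97 × 0.015 = $75.85
Legal plan premium: $394.89
AD&D insurance premium: $224.96
Union dues: $358.91
Total deductions = $257.91 + $287.74 + $947.38 + $50.57 + $1.19 + $75.85 + $394.89 + $224.96 + $358.91 = $2599.40
Net pay = $5056.97 − $2599.40 = $2457.57

$2457.57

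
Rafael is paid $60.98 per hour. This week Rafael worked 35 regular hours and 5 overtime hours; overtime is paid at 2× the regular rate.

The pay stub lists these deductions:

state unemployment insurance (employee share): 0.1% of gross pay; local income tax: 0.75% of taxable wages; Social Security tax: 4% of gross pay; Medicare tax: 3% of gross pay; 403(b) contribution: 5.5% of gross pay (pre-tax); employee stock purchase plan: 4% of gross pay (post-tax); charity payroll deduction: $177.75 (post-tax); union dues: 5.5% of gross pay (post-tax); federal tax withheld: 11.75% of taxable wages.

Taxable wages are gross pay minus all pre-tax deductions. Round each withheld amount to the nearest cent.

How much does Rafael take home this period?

$1,635.76

Regular pay: 35 × $60.98 = $2,134.30
Overtime pay: 5 × $60.98 × 2 = $609.80
Gross pay = $2,134.30 + $609.80 = $2,744.10
403(b) contribution: $2,744.10 × 0.055 = $150.93
Taxable wages = $2,744.10 − $150.93 = $2,593.17
Local income tax: $2,593.17 × 0.0075 = $19.45
Federal tax withheld: $2,593.17 × 0.1175 = $304.70
State unemployment insurance (employee share): $2,744.10 × 0.001 = $2.74
Social Security tax: $2,744.10 × 0.04 = $109.76
Medicare tax: $2,744.10 × 0.03 = $82.32
Union dues: $2,744.10 × 0.055 = $150.93
Employee stock purchase plan: $2,744.10 × 0.04 = $109.76
Charity payroll deduction: $177.75
Total deductions = $150.93 + $19.45 + $304.70 + $2.74 + $109.76 + $82.32 + $150.93 + $109.76 + $177.75 = $1,108.34
Net pay = $2,744.10 − $1,108.34 = $1,635.76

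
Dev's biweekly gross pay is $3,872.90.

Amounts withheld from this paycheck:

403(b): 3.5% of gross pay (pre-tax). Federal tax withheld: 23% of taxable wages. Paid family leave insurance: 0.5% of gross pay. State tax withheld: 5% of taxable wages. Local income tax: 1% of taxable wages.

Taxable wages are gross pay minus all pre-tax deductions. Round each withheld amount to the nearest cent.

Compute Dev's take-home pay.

403(b): $3,872.90 × 0.035 = $135.55
Taxable wages = $3,872.90 − $135.55 = $3,737.35
Local income tax: $3,737.35 × 0.01 = $37.37
Federal tax withheld: $3,737.35 × 0.23 = $859.59
State tax withheld: $3,737.35 × 0.05 = $186.87
Paid family leave insurance: $3,872.90 × 0.005 = $19.36
Total deductions = $135.55 + $37.37 + $859.59 + $186.87 + $19.36 = $1,238.74
Net pay = $3,872.90 − $1,238.74 = $2,634.16

$2,634.16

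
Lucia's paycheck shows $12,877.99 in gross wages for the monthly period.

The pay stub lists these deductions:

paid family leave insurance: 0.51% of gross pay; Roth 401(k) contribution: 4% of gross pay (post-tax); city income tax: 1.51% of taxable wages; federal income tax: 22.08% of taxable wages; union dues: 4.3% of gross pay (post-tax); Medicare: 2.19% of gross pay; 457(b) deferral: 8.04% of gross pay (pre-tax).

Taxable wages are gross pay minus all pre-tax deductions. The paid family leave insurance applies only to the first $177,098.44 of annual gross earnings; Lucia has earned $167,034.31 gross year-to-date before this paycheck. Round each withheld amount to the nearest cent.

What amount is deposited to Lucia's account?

$7,646.70

457(b) deferral: $12,877.99 × 0.0804 = $1,035.39
Taxable wages = $12,877.99 − $1,035.39 = $11,842.60
City income tax: $11,842.60 × 0.0151 = $178.82
Federal income tax: $11,842.60 × 0.2208 = $2,614.85
Medicare: $12,877.99 × 0.0219 = $282.03
Paid family leave insurance: only $177,098.44 − $167,034.31 = $10,064.13 of this check is subject → $10,064.13 × 0.0051 = $51.33
Roth 401(k) contribution: $12,877.99 × 0.04 = $515.12
Union dues: $12,877.99 × 0.043 = $553.75
Total deductions = $1,035.39 + $178.82 + $2,614.85 + $282.03 + $51.33 + $515.12 + $553.75 = $5,231.29
Net pay = $12,877.99 − $5,231.29 = $7,646.70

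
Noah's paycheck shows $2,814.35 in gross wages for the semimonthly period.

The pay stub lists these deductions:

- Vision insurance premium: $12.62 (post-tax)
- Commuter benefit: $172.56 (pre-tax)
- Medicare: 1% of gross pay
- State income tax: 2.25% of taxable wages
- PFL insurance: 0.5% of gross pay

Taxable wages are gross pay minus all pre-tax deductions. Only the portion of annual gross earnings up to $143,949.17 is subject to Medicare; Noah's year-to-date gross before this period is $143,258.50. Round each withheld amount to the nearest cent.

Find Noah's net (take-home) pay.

Commuter benefit: $172.56
Taxable wages = $2,814.35 − $172.56 = $2,641.79
State income tax: $2,641.79 × 0.0225 = $59.44
Medicare: only $143,949.17 − $143,258.50 = $690.67 of this check is subject → $690.67 × 0.01 = $6.91
PFL insurance: $2,814.35 × 0.005 = $14.07
Vision insurance premium: $12.62
Total deductions = $172.56 + $59.44 + $6.91 + $14.07 + $12.62 = $265.60
Net pay = $2,814.35 − $265.60 = $2,548.75

$2,548.75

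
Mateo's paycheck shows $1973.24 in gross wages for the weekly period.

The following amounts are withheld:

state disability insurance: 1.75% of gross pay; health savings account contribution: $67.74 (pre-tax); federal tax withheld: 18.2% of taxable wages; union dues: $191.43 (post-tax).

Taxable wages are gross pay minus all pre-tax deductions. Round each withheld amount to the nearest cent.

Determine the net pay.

Health savings account contribution: $67.74
Taxable wages = $1973.24 − $67.74 = $1905.50
Federal tax withheld: $1905.50 × 0.182 = $346.80
State disability insurance: $1973.24 × 0.0175 = $34.53
Union dues: $191.43
Total deductions = $67.74 + $346.80 + $34.53 + $191.43 = $640.50
Net pay = $1973.24 − $640.50 = $1332.74

$1332.74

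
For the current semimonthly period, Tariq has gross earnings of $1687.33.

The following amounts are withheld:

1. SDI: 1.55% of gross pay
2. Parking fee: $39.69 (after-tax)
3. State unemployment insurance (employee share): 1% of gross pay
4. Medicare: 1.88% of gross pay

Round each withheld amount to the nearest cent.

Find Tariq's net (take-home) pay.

$1572.90

Medicare: $1687.33 × 0.0188 = $31.72
State unemployment insurance (employee share): $1687.33 × 0.01 = $16.87
SDI: $1687.33 × 0.0155 = $26.15
Parking fee: $39.69
Total deductions = $31.72 + $16.87 + $26.15 + $39.69 = $114.43
Net pay = $1687.33 − $114.43 = $1572.90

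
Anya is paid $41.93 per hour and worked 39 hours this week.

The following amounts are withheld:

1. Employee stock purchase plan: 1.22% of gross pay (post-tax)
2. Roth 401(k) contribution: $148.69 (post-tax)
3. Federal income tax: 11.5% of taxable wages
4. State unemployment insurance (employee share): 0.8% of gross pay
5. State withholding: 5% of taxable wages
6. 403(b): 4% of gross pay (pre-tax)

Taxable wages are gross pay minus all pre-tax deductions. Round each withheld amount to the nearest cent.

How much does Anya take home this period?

Gross pay: 39 × $41.93 = $1,635.27
403(b): $1,635.27 × 0.04 = $65.41
Taxable wages = $1,635.27 − $65.41 = $1,569.86
Federal income tax: $1,569.86 × 0.115 = $180.53
State withholding: $1,569.86 × 0.05 = $78.49
State unemployment insurance (employee share): $1,635.27 × 0.008 = $13.08
Employee stock purchase plan: $1,635.27 × 0.0122 = $19.95
Roth 401(k) contribution: $148.69
Total deductions = $65.41 + $180.53 + $78.49 + $13.08 + $19.95 + $148.69 = $506.15
Net pay = $1,635.27 − $506.15 = $1,129.12

$1,129.12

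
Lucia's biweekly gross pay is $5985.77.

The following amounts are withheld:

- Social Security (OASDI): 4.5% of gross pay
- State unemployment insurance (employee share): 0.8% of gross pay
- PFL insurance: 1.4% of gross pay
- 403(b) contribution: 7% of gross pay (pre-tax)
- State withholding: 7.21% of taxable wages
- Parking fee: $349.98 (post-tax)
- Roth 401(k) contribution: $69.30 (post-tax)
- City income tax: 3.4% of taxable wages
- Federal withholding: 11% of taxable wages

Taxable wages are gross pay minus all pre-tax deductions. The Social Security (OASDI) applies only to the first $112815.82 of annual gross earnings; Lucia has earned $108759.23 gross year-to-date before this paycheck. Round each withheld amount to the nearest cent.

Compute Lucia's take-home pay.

403(b) contribution: $5985.77 × 0.07 = $419.00
Taxable wages = $5985.77 − $419.00 = $5566.77
Federal withholding: $5566.77 × 0.11 = $612.34
City income tax: $5566.77 × 0.034 = $189.27
State withholding: $5566.77 × 0.0721 = $401.36
PFL insurance: $5985.77 × 0.014 = $83.80
Social Security (OASDI): only $112815.82 − $108759.23 = $4056.59 of this check is subject → $4056.59 × 0.045 = $182.55
State unemployment insurance (employee share): $5985.77 × 0.008 = $47.89
Roth 401(k) contribution: $69.30
Parking fee: $349.98
Total deductions = $419.00 + $612.34 + $189.27 + $401.36 + $83.80 + $182.55 + $47.89 + $69.30 + $349.98 = $2355.49
Net pay = $5985.77 − $2355.49 = $3630.28

$3630.28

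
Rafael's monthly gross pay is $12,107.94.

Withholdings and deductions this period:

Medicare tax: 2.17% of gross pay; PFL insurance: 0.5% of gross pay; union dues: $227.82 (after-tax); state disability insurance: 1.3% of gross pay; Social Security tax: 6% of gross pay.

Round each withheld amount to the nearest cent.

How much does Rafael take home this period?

$10,672.96

Medicare tax: $12,107.94 × 0.0217 = $262.74
State disability insurance: $12,107.94 × 0.013 = $157.40
PFL insurance: $12,107.94 × 0.005 = $60.54
Social Security tax: $12,107.94 × 0.06 = $726.48
Union dues: $227.82
Total deductions = $262.74 + $157.40 + $60.54 + $726.48 + $227.82 = $1,434.98
Net pay = $12,107.94 − $1,434.98 = $10,672.96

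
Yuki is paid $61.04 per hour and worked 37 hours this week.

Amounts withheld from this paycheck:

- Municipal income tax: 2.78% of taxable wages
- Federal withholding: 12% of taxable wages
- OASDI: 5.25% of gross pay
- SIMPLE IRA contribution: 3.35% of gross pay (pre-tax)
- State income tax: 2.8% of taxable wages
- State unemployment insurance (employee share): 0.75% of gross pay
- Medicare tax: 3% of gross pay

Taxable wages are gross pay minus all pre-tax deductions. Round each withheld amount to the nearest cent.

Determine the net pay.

Gross pay: 37 × $61.04 = $2,258.48
SIMPLE IRA contribution: $2,258.48 × 0.0335 = $75.66
Taxable wages = $2,258.48 − $75.66 = $2,182.82
Federal withholding: $2,182.82 × 0.12 = $261.94
Municipal income tax: $2,182.82 × 0.0278 = $60.68
State income tax: $2,182.82 × 0.028 = $61.12
Medicare tax: $2,258.48 × 0.03 = $67.75
State unemployment insurance (employee share): $2,258.48 × 0.0075 = $16.94
OASDI: $2,258.48 × 0.0525 = $118.57
Total deductions = $75.66 + $261.94 + $60.68 + $61.12 + $67.75 + $16.94 + $118.57 = $662.66
Net pay = $2,258.48 − $662.66 = $1,595.82

$1,595.82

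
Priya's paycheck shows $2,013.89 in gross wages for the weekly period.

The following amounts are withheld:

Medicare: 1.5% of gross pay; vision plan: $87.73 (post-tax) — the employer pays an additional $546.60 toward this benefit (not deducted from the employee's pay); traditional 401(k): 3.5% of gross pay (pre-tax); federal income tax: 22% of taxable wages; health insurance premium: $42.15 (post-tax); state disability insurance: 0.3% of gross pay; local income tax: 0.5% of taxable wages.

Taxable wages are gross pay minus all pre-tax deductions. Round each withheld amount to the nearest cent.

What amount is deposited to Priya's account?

$1,340.00

Traditional 401(k): $2,013.89 × 0.035 = $70.49
Taxable wages = $2,013.89 − $70.49 = $1,943.40
Federal income tax: $1,943.40 × 0.22 = $427.55
Local income tax: $1,943.40 × 0.005 = $9.72
State disability insurance: $2,013.89 × 0.003 = $6.04
Medicare: $2,013.89 × 0.015 = $30.21
Vision plan: $87.73
Health insurance premium: $42.15
(Employer's $546.60 toward vision plan is not withheld from the employee.)
Total deductions = $70.49 + $427.55 + $9.72 + $6.04 + $30.21 + $87.73 + $42.15 = $673.89
Net pay = $2,013.89 − $673.89 = $1,340.00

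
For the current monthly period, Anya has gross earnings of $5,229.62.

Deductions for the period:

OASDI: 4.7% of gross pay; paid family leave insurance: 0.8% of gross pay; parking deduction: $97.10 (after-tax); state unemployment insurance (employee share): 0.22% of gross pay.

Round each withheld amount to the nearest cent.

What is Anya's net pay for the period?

Paid family leave insurance: $5,229.62 × 0.008 = $41.84
State unemployment insurance (employee share): $5,229.62 × 0.0022 = $11.51
OASDI: $5,229.62 × 0.047 = $245.79
Parking deduction: $97.10
Total deductions = $41.84 + $11.51 + $245.79 + $97.10 = $396.24
Net pay = $5,229.62 − $396.24 = $4,833.38

$4,833.38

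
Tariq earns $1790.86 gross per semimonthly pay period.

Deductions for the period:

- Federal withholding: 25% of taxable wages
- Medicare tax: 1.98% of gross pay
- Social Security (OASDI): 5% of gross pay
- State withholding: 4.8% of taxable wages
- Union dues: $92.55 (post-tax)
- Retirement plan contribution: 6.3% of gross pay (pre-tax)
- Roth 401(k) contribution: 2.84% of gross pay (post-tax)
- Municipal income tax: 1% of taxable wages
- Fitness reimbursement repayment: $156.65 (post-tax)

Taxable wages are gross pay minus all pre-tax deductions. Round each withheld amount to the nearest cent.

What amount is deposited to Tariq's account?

$736.14

Retirement plan contribution: $1790.86 × 0.063 = $112.82
Taxable wages = $1790.86 − $112.82 = $1678.04
State withholding: $1678.04 × 0.048 = $80.55
Federal withholding: $1678.04 × 0.25 = $419.51
Municipal income tax: $1678.04 × 0.01 = $16.78
Social Security (OASDI): $1790.86 × 0.05 = $89.54
Medicare tax: $1790.86 × 0.0198 = $35.46
Union dues: $92.55
Fitness reimbursement repayment: $156.65
Roth 401(k) contribution: $1790.86 × 0.0284 = $50.86
Total deductions = $112.82 + $80.55 + $419.51 + $16.78 + $89.54 + $35.46 + $92.55 + $156.65 + $50.86 = $1054.72
Net pay = $1790.86 − $1054.72 = $736.14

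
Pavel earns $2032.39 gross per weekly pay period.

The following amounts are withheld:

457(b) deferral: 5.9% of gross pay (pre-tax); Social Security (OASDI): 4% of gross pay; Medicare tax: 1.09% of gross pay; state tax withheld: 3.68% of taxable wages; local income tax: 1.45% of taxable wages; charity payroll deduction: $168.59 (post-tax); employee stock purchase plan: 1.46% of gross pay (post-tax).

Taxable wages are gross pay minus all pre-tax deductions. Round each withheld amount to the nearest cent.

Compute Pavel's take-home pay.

$1512.66

457(b) deferral: $2032.39 × 0.059 = $119.91
Taxable wages = $2032.39 − $119.91 = $1912.48
State tax withheld: $1912.48 × 0.0368 = $70.38
Local income tax: $1912.48 × 0.0145 = $27.73
Medicare tax: $2032.39 × 0.0109 = $22.15
Social Security (OASDI): $2032.39 × 0.04 = $81.30
Employee stock purchase plan: $2032.39 × 0.0146 = $29.67
Charity payroll deduction: $168.59
Total deductions = $119.91 + $70.38 + $27.73 + $22.15 + $81.30 + $29.67 + $168.59 = $519.73
Net pay = $2032.39 − $519.73 = $1512.66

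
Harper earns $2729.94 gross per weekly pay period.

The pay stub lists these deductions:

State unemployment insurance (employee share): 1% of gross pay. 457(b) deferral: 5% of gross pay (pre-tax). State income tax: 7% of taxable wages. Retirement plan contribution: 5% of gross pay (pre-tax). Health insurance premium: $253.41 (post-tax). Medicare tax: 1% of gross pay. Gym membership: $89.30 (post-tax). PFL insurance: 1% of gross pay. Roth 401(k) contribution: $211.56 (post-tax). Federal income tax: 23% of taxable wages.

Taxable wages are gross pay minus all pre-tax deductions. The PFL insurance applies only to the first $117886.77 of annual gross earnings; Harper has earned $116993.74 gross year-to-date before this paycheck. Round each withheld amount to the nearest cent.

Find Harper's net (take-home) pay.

Retirement plan contribution: $2729.94 × 0.05 = $136.50
457(b) deferral: $2729.94 × 0.05 = $136.50
Pre-tax total = $136.50 + $136.50 = $273.00
Taxable wages = $2729.94 − $273.00 = $2456.94
State income tax: $2456.94 × 0.07 = $171.99
Federal income tax: $2456.94 × 0.23 = $565.10
PFL insurance: only $117886.77 − $116993.74 = $893.03 of this check is subject → $893.03 × 0.01 = $8.93
Medicare tax: $2729.94 × 0.01 = $27.30
State unemployment insurance (employee share): $2729.94 × 0.01 = $27.30
Gym membership: $89.30
Roth 401(k) contribution: $211.56
Health insurance premium: $253.41
Total deductions = $136.50 + $136.50 + $171.99 + $565.10 + $8.93 + $27.30 + $27.30 + $89.30 + $211.56 + $253.41 = $1627.89
Net pay = $2729.94 − $1627.89 = $1102.05

$1102.05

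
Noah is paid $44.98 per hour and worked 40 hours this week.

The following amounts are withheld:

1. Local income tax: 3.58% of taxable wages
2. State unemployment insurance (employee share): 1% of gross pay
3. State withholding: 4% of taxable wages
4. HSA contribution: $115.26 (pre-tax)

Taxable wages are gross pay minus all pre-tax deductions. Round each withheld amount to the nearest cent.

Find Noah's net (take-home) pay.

Gross pay: 40 × $44.98 = $1,799.20
HSA contribution: $115.26
Taxable wages = $1,799.20 − $115.26 = $1,683.94
State withholding: $1,683.94 × 0.04 = $67.36
Local income tax: $1,683.94 × 0.0358 = $60.29
State unemployment insurance (employee share): $1,799.20 × 0.01 = $17.99
Total deductions = $115.26 + $67.36 + $60.29 + $17.99 = $260.90
Net pay = $1,799.20 − $260.90 = $1,538.30

$1,538.30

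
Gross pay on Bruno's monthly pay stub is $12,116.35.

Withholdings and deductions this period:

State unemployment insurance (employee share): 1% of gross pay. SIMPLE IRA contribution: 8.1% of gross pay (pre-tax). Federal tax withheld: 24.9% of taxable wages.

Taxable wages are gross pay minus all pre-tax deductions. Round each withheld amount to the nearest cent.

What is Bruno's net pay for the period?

SIMPLE IRA contribution: $12,116.35 × 0.081 = $981.42
Taxable wages = $12,116.35 − $981.42 = $11,134.93
Federal tax withheld: $11,134.93 × 0.249 = $2,772.60
State unemployment insurance (employee share): $12,116.35 × 0.01 = $121.16
Total deductions = $981.42 + $2,772.60 + $121.16 = $3,875.18
Net pay = $12,116.35 − $3,875.18 = $8,241.17

$8,241.17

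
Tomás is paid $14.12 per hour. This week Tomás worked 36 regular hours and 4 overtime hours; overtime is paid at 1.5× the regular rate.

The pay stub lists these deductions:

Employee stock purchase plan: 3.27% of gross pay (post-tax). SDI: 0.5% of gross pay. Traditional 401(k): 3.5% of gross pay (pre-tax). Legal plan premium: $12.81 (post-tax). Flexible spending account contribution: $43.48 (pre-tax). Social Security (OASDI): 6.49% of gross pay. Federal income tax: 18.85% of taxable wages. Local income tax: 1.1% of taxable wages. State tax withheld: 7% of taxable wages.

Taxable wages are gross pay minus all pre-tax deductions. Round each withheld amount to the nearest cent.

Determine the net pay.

Regular pay: 36 × $14.12 = $508.32
Overtime pay: 4 × $14.12 × 1.5 = $84.72
Gross pay = $508.32 + $84.72 = $593.04
Traditional 401(k): $593.04 × 0.035 = $20.76
Flexible spending account contribution: $43.48
Pre-tax total = $20.76 + $43.48 = $64.24
Taxable wages = $593.04 − $64.24 = $528.80
Local income tax: $528.80 × 0.011 = $5.82
State tax withheld: $528.80 × 0.07 = $37.02
Federal income tax: $528.80 × 0.1885 = $99.68
SDI: $593.04 × 0.005 = $2.97
Social Security (OASDI): $593.04 × 0.0649 = $38.49
Legal plan premium: $12.81
Employee stock purchase plan: $593.04 × 0.0327 = $19.39
Total deductions = $20.76 + $43.48 + $5.82 + $37.02 + $99.68 + $2.97 + $38.49 + $12.81 + $19.39 = $280.42
Net pay = $593.04 − $280.42 = $312.62

$312.62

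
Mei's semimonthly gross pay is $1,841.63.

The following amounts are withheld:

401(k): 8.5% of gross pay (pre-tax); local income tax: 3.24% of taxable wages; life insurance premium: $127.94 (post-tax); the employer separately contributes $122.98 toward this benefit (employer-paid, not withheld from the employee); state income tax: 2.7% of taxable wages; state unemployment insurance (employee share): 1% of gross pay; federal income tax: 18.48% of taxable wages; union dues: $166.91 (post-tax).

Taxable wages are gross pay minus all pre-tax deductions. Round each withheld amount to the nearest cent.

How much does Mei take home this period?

401(k): $1,841.63 × 0.085 = $156.54
Taxable wages = $1,841.63 − $156.54 = $1,685.09
Federal income tax: $1,685.09 × 0.1848 = $311.40
Local income tax: $1,685.09 × 0.0324 = $54.60
State income tax: $1,685.09 × 0.027 = $45.50
State unemployment insurance (employee share): $1,841.63 × 0.01 = $18.42
Union dues: $166.91
Life insurance premium: $127.94
(Employer's $122.98 toward life insurance premium is not withheld from the employee.)
Total deductions = $156.54 + $311.40 + $54.60 + $45.50 + $18.42 + $166.91 + $127.94 = $881.31
Net pay = $1,841.63 − $881.31 = $960.32

$960.32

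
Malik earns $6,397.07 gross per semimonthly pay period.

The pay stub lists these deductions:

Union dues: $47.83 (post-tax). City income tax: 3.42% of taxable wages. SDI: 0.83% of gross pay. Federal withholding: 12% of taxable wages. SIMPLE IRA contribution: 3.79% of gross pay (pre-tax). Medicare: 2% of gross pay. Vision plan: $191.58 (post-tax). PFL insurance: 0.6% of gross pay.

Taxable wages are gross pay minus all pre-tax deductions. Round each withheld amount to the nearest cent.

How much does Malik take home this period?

SIMPLE IRA contribution: $6,397.07 × 0.0379 = $242.45
Taxable wages = $6,397.07 − $242.45 = $6,154.62
Federal withholding: $6,154.62 × 0.12 = $738.55
City income tax: $6,154.62 × 0.0342 = $210.49
Medicare: $6,397.07 × 0.02 = $127.94
SDI: $6,397.07 × 0.0083 = $53.10
PFL insurance: $6,397.07 × 0.006 = $38.38
Union dues: $47.83
Vision plan: $191.58
Total deductions = $242.45 + $738.55 + $210.49 + $127.94 + $53.10 + $38.38 + $47.83 + $191.58 = $1,650.32
Net pay = $6,397.07 − $1,650.32 = $4,746.75

$4,746.75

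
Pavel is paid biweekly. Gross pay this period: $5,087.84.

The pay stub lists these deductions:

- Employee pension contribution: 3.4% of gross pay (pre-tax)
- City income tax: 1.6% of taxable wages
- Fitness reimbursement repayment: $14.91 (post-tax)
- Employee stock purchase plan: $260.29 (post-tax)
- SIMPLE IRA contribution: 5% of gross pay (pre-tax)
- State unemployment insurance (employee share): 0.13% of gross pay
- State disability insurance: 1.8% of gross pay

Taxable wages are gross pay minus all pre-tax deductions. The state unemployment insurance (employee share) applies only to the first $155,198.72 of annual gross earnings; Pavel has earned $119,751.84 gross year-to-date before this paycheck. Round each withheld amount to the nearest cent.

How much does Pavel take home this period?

$4,212.50

SIMPLE IRA contribution: $5,087.84 × 0.05 = $254.39
Employee pension contribution: $5,087.84 × 0.034 = $172.99
Pre-tax total = $254.39 + $172.99 = $427.38
Taxable wages = $5,087.84 − $427.38 = $4,660.46
City income tax: $4,660.46 × 0.016 = $74.57
State unemployment insurance (employee share): cap not yet reached, full $5,087.84 is subject → $5,087.84 × 0.0013 = $6.61
State disability insurance: $5,087.84 × 0.018 = $91.58
Employee stock purchase plan: $260.29
Fitness reimbursement repayment: $14.91
Total deductions = $254.39 + $172.99 + $74.57 + $6.61 + $91.58 + $260.29 + $14.91 = $875.34
Net pay = $5,087.84 − $875.34 = $4,212.50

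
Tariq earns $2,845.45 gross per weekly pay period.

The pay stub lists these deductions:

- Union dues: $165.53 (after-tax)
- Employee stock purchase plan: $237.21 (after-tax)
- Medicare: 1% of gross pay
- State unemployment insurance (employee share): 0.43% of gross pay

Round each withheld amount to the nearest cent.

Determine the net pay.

$2,402.02

State unemployment insurance (employee share): $2,845.45 × 0.0043 = $12.24
Medicare: $2,845.45 × 0.01 = $28.45
Employee stock purchase plan: $237.21
Union dues: $165.53
Total deductions = $12.24 + $28.45 + $237.21 + $165.53 = $443.43
Net pay = $2,845.45 − $443.43 = $2,402.02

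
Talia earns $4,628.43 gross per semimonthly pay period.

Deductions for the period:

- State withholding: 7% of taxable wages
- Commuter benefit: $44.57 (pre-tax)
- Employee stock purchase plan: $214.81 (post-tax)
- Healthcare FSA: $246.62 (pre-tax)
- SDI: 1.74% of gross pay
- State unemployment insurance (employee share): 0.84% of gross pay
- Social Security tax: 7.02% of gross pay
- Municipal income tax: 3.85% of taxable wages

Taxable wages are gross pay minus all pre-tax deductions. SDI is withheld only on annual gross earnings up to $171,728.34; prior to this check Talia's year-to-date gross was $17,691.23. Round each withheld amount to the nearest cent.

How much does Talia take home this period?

Commuter benefit: $44.57
Healthcare FSA: $246.62
Pre-tax total = $44.57 + $246.62 = $291.19
Taxable wages = $4,628.43 − $291.19 = $4,337.24
Municipal income tax: $4,337.24 × 0.0385 = $166.98
State withholding: $4,337.24 × 0.07 = $303.61
SDI: cap not yet reached, full $4,628.43 is subject → $4,628.43 × 0.0174 = $80.53
Social Security tax: $4,628.43 × 0.0702 = $324.92
State unemployment insurance (employee share): $4,628.43 × 0.0084 = $38.88
Employee stock purchase plan: $214.81
Total deductions = $44.57 + $246.62 + $166.98 + $303.61 + $80.53 + $324.92 + $38.88 + $214.81 = $1,420.92
Net pay = $4,628.43 − $1,420.92 = $3,207.51

$3,207.51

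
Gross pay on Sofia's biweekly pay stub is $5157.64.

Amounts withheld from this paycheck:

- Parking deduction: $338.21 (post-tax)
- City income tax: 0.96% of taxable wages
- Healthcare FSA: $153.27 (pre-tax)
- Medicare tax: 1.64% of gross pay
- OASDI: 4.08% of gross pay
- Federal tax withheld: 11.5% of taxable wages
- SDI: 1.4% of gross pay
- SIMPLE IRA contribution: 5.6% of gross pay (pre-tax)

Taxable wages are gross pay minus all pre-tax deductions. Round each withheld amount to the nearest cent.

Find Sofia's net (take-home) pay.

Healthcare FSA: $153.27
SIMPLE IRA contribution: $5157.64 × 0.056 = $288.83
Pre-tax total = $153.27 + $288.83 = $442.10
Taxable wages = $5157.64 − $442.10 = $4715.54
Federal tax withheld: $4715.54 × 0.115 = $542.29
City income tax: $4715.54 × 0.0096 = $45.27
OASDI: $5157.64 × 0.0408 = $210.43
Medicare tax: $5157.64 × 0.0164 = $84.59
SDI: $5157.64 × 0.014 = $72.21
Parking deduction: $338.21
Total deductions = $153.27 + $288.83 + $542.29 + $45.27 + $210.43 + $84.59 + $72.21 + $338.21 = $1735.10
Net pay = $5157.64 − $1735.10 = $3422.54

$3422.54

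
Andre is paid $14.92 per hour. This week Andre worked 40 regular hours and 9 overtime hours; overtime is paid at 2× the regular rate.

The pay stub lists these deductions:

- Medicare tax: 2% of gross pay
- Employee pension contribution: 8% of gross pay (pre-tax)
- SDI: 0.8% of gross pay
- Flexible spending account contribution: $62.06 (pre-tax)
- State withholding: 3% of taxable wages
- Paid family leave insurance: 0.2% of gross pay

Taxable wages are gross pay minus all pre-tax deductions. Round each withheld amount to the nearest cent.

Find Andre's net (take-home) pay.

Regular pay: 40 × $14.92 = $596.80
Overtime pay: 9 × $14.92 × 2 = $268.56
Gross pay = $596.80 + $268.56 = $865.36
Flexible spending account contribution: $62.06
Employee pension contribution: $865.36 × 0.08 = $69.23
Pre-tax total = $62.06 + $69.23 = $131.29
Taxable wages = $865.36 − $131.29 = $734.07
State withholding: $734.07 × 0.03 = $22.02
Medicare tax: $865.36 × 0.02 = $17.31
Paid family leave insurance: $865.36 × 0.002 = $1.73
SDI: $865.36 × 0.008 = $6.92
Total deductions = $62.06 + $69.23 + $22.02 + $17.31 + $1.73 + $6.92 = $179.27
Net pay = $865.36 − $179.27 = $686.09

$686.09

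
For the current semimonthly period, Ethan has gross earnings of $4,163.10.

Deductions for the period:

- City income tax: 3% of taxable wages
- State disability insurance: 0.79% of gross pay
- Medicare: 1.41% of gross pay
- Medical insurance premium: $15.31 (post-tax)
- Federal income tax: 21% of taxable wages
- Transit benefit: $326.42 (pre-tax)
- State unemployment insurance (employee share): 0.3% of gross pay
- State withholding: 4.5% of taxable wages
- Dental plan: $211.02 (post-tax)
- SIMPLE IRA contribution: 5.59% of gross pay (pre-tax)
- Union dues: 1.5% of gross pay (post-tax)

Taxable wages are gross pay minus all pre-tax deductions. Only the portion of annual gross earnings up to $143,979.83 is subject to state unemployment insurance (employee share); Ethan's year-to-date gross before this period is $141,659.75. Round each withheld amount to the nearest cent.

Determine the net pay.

$2,189.50

SIMPLE IRA contribution: $4,163.10 × 0.0559 = $232.72
Transit benefit: $326.42
Pre-tax total = $232.72 + $326.42 = $559.14
Taxable wages = $4,163.10 − $559.14 = $3,603.96
Federal income tax: $3,603.96 × 0.21 = $756.83
State withholding: $3,603.96 × 0.045 = $162.18
City income tax: $3,603.96 × 0.03 = $108.12
Medicare: $4,163.10 × 0.0141 = $58.70
State disability insurance: $4,163.10 × 0.0079 = $32.89
State unemployment insurance (employee share): only $143,979.83 − $141,659.75 = $2,320.08 of this check is subject → $2,320.08 × 0.003 = $6.96
Dental plan: $211.02
Union dues: $4,163.10 × 0.015 = $62.45
Medical insurance premium: $15.31
Total deductions = $232.72 + $326.42 + $756.83 + $162.18 + $108.12 + $58.70 + $32.89 + $6.96 + $211.02 + $62.45 + $15.31 = $1,973.60
Net pay = $4,163.10 − $1,973.60 = $2,189.50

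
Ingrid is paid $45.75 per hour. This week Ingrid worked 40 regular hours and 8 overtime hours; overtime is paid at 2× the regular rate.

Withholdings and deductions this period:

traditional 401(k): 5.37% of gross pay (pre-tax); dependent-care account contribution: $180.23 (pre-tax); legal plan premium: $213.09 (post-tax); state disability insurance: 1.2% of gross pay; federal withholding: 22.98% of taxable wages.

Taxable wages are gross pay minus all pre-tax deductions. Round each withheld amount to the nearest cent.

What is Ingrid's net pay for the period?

Regular pay: 40 × $45.75 = $1,830.00
Overtime pay: 8 × $45.75 × 2 = $732.00
Gross pay = $1,830.00 + $732.00 = $2,562.00
Dependent-care account contribution: $180.23
Traditional 401(k): $2,562.00 × 0.0537 = $137.58
Pre-tax total = $180.23 + $137.58 = $317.81
Taxable wages = $2,562.00 − $317.81 = $2,244.19
Federal withholding: $2,244.19 × 0.2298 = $515.71
State disability insurance: $2,562.00 × 0.012 = $30.74
Legal plan premium: $213.09
Total deductions = $180.23 + $137.58 + $515.71 + $30.74 + $213.09 = $1,077.35
Net pay = $2,562.00 − $1,077.35 = $1,484.65

$1,484.65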